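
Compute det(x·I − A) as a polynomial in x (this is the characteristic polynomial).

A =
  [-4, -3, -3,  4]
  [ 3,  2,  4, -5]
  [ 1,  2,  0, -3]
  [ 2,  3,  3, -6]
x^4 + 8*x^3 + 24*x^2 + 32*x + 16

Expanding det(x·I − A) (e.g. by cofactor expansion or by noting that A is similar to its Jordan form J, which has the same characteristic polynomial as A) gives
  χ_A(x) = x^4 + 8*x^3 + 24*x^2 + 32*x + 16
which factors as (x + 2)^4. The eigenvalues (with algebraic multiplicities) are λ = -2 with multiplicity 4.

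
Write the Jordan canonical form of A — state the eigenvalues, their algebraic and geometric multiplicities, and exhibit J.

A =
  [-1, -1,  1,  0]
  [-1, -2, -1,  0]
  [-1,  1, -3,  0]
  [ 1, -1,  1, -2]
J_3(-2) ⊕ J_1(-2)

The characteristic polynomial is
  det(x·I − A) = x^4 + 8*x^3 + 24*x^2 + 32*x + 16 = (x + 2)^4

Eigenvalues and multiplicities (the geometric multiplicity of λ is n − rank(A − λI), which equals the number of Jordan blocks for λ):
  λ = -2: algebraic multiplicity = 4, geometric multiplicity = 2

Determining the block sizes for each eigenvalue:
  λ = -2: with am = 4 and gm = 2, the partition is not yet determined (e.g. several partitions of 4 into 2 parts exist). Let N = A − (-2)·I. Computing rank(N^1) = 2, rank(N^2) = 1, rank(N^3) = 0; the number of blocks of size ≥ j is rank(N^{j−1}) − rank(N^j), giving [2, 1, 1]. So we have 1 block(s) of size 3, 1 block(s) of size 1 → block sizes [3, 1]

Assembling the blocks gives a Jordan form
J =
  [-2,  1,  0,  0]
  [ 0, -2,  1,  0]
  [ 0,  0, -2,  0]
  [ 0,  0,  0, -2]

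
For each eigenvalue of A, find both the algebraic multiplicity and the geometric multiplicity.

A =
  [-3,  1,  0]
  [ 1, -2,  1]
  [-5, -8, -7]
λ = -4: alg = 3, geom = 1

Step 1 — factor the characteristic polynomial to read off the algebraic multiplicities:
  χ_A(x) = (x + 4)^3

Step 2 — compute geometric multiplicities via the rank-nullity identity g(λ) = n − rank(A − λI):
  rank(A − (-4)·I) = 2, so dim ker(A − (-4)·I) = n − 2 = 1

Summary:
  λ = -4: algebraic multiplicity = 3, geometric multiplicity = 1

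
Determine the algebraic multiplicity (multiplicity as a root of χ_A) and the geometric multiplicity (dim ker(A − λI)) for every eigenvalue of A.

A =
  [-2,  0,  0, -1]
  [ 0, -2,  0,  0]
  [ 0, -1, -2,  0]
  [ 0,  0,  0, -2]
λ = -2: alg = 4, geom = 2

Step 1 — factor the characteristic polynomial to read off the algebraic multiplicities:
  χ_A(x) = (x + 2)^4

Step 2 — compute geometric multiplicities via the rank-nullity identity g(λ) = n − rank(A − λI):
  rank(A − (-2)·I) = 2, so dim ker(A − (-2)·I) = n − 2 = 2

Summary:
  λ = -2: algebraic multiplicity = 4, geometric multiplicity = 2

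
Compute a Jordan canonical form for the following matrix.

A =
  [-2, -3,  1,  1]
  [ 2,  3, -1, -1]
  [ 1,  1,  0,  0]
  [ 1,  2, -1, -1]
J_2(0) ⊕ J_2(0)

The characteristic polynomial is
  det(x·I − A) = x^4

Eigenvalues and multiplicities (the geometric multiplicity of λ is n − rank(A − λI), which equals the number of Jordan blocks for λ):
  λ = 0: algebraic multiplicity = 4, geometric multiplicity = 2

Determining the block sizes for each eigenvalue:
  λ = 0: with am = 4 and gm = 2, the partition is not yet determined (e.g. several partitions of 4 into 2 parts exist). Let N = A − (0)·I. Computing rank(N^1) = 2, rank(N^2) = 0; the number of blocks of size ≥ j is rank(N^{j−1}) − rank(N^j), giving [2, 2]. So we have 2 block(s) of size 2 → block sizes [2, 2]

Assembling the blocks gives a Jordan form
J =
  [0, 1, 0, 0]
  [0, 0, 0, 0]
  [0, 0, 0, 1]
  [0, 0, 0, 0]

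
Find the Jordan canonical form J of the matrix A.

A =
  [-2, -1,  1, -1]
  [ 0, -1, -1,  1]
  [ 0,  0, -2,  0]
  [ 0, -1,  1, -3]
J_2(-2) ⊕ J_1(-2) ⊕ J_1(-2)

The characteristic polynomial is
  det(x·I − A) = x^4 + 8*x^3 + 24*x^2 + 32*x + 16 = (x + 2)^4

Eigenvalues and multiplicities (the geometric multiplicity of λ is n − rank(A − λI), which equals the number of Jordan blocks for λ):
  λ = -2: algebraic multiplicity = 4, geometric multiplicity = 3

Determining the block sizes for each eigenvalue:
  λ = -2: 3 blocks summing to 4 forces exactly one block of size 2 and the rest size 1 → block sizes [2, 1, 1]

Assembling the blocks gives a Jordan form
J =
  [-2,  1,  0,  0]
  [ 0, -2,  0,  0]
  [ 0,  0, -2,  0]
  [ 0,  0,  0, -2]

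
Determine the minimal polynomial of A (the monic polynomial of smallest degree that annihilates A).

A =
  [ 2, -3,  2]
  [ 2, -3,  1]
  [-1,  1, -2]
x^3 + 3*x^2 + 3*x + 1

The characteristic polynomial is χ_A(x) = (x + 1)^3, so the eigenvalues are known. The minimal polynomial is
  m_A(x) = Π_λ (x − λ)^{k_λ}
where k_λ is the size of the *largest* Jordan block for λ (equivalently, the smallest k with (A − λI)^k v = 0 for every generalised eigenvector v of λ).

  λ = -1: largest Jordan block has size 3, contributing (x + 1)^3

So m_A(x) = (x + 1)^3 = x^3 + 3*x^2 + 3*x + 1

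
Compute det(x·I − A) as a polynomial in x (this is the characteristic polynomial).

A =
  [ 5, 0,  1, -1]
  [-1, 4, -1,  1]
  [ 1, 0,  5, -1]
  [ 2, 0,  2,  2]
x^4 - 16*x^3 + 96*x^2 - 256*x + 256

Expanding det(x·I − A) (e.g. by cofactor expansion or by noting that A is similar to its Jordan form J, which has the same characteristic polynomial as A) gives
  χ_A(x) = x^4 - 16*x^3 + 96*x^2 - 256*x + 256
which factors as (x - 4)^4. The eigenvalues (with algebraic multiplicities) are λ = 4 with multiplicity 4.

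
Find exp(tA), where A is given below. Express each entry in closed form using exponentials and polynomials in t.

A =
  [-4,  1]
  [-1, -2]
e^{tA} =
  [-t*exp(-3*t) + exp(-3*t), t*exp(-3*t)]
  [-t*exp(-3*t), t*exp(-3*t) + exp(-3*t)]

Strategy: write A = P · J · P⁻¹ where J is a Jordan canonical form, so e^{tA} = P · e^{tJ} · P⁻¹, and e^{tJ} can be computed block-by-block.

A has Jordan form
J =
  [-3,  1]
  [ 0, -3]
(up to reordering of blocks).

Per-block formulas:
  For a 2×2 Jordan block J_2(-3): exp(t · J_2(-3)) = e^(-3t)·(I + t·N), where N is the 2×2 nilpotent shift.

After assembling e^{tJ} and conjugating by P, we get:

e^{tA} =
  [-t*exp(-3*t) + exp(-3*t), t*exp(-3*t)]
  [-t*exp(-3*t), t*exp(-3*t) + exp(-3*t)]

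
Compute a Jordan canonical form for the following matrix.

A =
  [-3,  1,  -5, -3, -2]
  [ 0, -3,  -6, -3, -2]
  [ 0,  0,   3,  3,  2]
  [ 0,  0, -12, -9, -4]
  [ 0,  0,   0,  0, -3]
J_2(-3) ⊕ J_2(-3) ⊕ J_1(-3)

The characteristic polynomial is
  det(x·I − A) = x^5 + 15*x^4 + 90*x^3 + 270*x^2 + 405*x + 243 = (x + 3)^5

Eigenvalues and multiplicities (the geometric multiplicity of λ is n − rank(A − λI), which equals the number of Jordan blocks for λ):
  λ = -3: algebraic multiplicity = 5, geometric multiplicity = 3

Determining the block sizes for each eigenvalue:
  λ = -3: with am = 5 and gm = 3, the partition is not yet determined (e.g. several partitions of 5 into 3 parts exist). Let N = A − (-3)·I. Computing rank(N^1) = 2, rank(N^2) = 0; the number of blocks of size ≥ j is rank(N^{j−1}) − rank(N^j), giving [3, 2]. So we have 2 block(s) of size 2, 1 block(s) of size 1 → block sizes [2, 2, 1]

Assembling the blocks gives a Jordan form
J =
  [-3,  1,  0,  0,  0]
  [ 0, -3,  0,  0,  0]
  [ 0,  0, -3,  1,  0]
  [ 0,  0,  0, -3,  0]
  [ 0,  0,  0,  0, -3]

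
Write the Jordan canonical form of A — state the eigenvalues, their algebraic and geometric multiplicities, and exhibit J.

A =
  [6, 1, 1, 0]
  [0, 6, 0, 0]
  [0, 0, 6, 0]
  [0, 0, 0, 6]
J_2(6) ⊕ J_1(6) ⊕ J_1(6)

The characteristic polynomial is
  det(x·I − A) = x^4 - 24*x^3 + 216*x^2 - 864*x + 1296 = (x - 6)^4

Eigenvalues and multiplicities (the geometric multiplicity of λ is n − rank(A − λI), which equals the number of Jordan blocks for λ):
  λ = 6: algebraic multiplicity = 4, geometric multiplicity = 3

Determining the block sizes for each eigenvalue:
  λ = 6: 3 blocks summing to 4 forces exactly one block of size 2 and the rest size 1 → block sizes [2, 1, 1]

Assembling the blocks gives a Jordan form
J =
  [6, 1, 0, 0]
  [0, 6, 0, 0]
  [0, 0, 6, 0]
  [0, 0, 0, 6]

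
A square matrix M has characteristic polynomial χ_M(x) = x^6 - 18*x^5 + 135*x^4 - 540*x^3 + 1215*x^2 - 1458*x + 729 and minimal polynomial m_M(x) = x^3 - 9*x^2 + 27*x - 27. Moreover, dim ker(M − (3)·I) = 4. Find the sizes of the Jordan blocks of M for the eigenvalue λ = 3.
Block sizes for λ = 3: [3, 1, 1, 1]

Step 1 — from the characteristic polynomial, algebraic multiplicity of λ = 3 is 6. From dim ker(M − (3)·I) = 4, there are exactly 4 Jordan blocks for λ = 3.
Step 2 — from the minimal polynomial, the factor (x − 3)^3 tells us the largest block for λ = 3 has size 3.
Step 3 — with total size 6, 4 blocks, and largest block 3, the block sizes (in nonincreasing order) are [3, 1, 1, 1].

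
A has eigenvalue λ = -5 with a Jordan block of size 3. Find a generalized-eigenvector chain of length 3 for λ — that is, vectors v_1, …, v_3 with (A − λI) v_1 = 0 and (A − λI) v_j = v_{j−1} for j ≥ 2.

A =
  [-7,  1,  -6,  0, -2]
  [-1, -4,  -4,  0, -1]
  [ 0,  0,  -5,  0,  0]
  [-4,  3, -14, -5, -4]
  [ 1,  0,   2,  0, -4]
A Jordan chain for λ = -5 of length 3:
v_1 = (1, 0, 0, 1, -1)ᵀ
v_2 = (-2, -1, 0, -4, 1)ᵀ
v_3 = (1, 0, 0, 0, 0)ᵀ

Let N = A − (-5)·I. We want v_3 with N^3 v_3 = 0 but N^2 v_3 ≠ 0; then v_{j-1} := N · v_j for j = 3, …, 2.

Pick v_3 = (1, 0, 0, 0, 0)ᵀ.
Then v_2 = N · v_3 = (-2, -1, 0, -4, 1)ᵀ.
Then v_1 = N · v_2 = (1, 0, 0, 1, -1)ᵀ.

Sanity check: (A − (-5)·I) v_1 = (0, 0, 0, 0, 0)ᵀ = 0. ✓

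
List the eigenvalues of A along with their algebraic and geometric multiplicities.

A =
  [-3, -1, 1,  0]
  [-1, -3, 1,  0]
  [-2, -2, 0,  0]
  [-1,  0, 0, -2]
λ = -2: alg = 4, geom = 2

Step 1 — factor the characteristic polynomial to read off the algebraic multiplicities:
  χ_A(x) = (x + 2)^4

Step 2 — compute geometric multiplicities via the rank-nullity identity g(λ) = n − rank(A − λI):
  rank(A − (-2)·I) = 2, so dim ker(A − (-2)·I) = n − 2 = 2

Summary:
  λ = -2: algebraic multiplicity = 4, geometric multiplicity = 2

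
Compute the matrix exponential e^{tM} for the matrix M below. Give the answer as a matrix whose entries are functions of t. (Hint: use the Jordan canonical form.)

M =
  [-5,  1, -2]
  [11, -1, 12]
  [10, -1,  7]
e^{tM} =
  [-3*t*exp(-2*t) + exp(-2*t), t*exp(-2*t), -2*t*exp(-2*t)]
  [-3*t*exp(-2*t) + 2*exp(5*t) - 2*exp(-2*t), t*exp(-2*t) + exp(-2*t), -2*t*exp(-2*t) + 2*exp(5*t) - 2*exp(-2*t)]
  [3*t*exp(-2*t) + exp(5*t) - exp(-2*t), -t*exp(-2*t), 2*t*exp(-2*t) + exp(5*t)]

Strategy: write M = P · J · P⁻¹ where J is a Jordan canonical form, so e^{tM} = P · e^{tJ} · P⁻¹, and e^{tJ} can be computed block-by-block.

M has Jordan form
J =
  [-2,  1, 0]
  [ 0, -2, 0]
  [ 0,  0, 5]
(up to reordering of blocks).

Per-block formulas:
  For a 2×2 Jordan block J_2(-2): exp(t · J_2(-2)) = e^(-2t)·(I + t·N), where N is the 2×2 nilpotent shift.
  For a 1×1 block at λ = 5: exp(t · [5]) = [e^(5t)].

After assembling e^{tJ} and conjugating by P, we get:

e^{tM} =
  [-3*t*exp(-2*t) + exp(-2*t), t*exp(-2*t), -2*t*exp(-2*t)]
  [-3*t*exp(-2*t) + 2*exp(5*t) - 2*exp(-2*t), t*exp(-2*t) + exp(-2*t), -2*t*exp(-2*t) + 2*exp(5*t) - 2*exp(-2*t)]
  [3*t*exp(-2*t) + exp(5*t) - exp(-2*t), -t*exp(-2*t), 2*t*exp(-2*t) + exp(5*t)]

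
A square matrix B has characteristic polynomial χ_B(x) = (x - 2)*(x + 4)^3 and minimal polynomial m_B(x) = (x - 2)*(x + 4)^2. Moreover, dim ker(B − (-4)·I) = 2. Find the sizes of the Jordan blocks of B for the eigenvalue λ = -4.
Block sizes for λ = -4: [2, 1]

Step 1 — from the characteristic polynomial, algebraic multiplicity of λ = -4 is 3. From dim ker(B − (-4)·I) = 2, there are exactly 2 Jordan blocks for λ = -4.
Step 2 — from the minimal polynomial, the factor (x + 4)^2 tells us the largest block for λ = -4 has size 2.
Step 3 — with total size 3, 2 blocks, and largest block 2, the block sizes (in nonincreasing order) are [2, 1].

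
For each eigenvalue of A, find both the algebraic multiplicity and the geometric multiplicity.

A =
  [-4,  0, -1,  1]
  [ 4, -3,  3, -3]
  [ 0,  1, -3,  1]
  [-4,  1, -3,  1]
λ = -3: alg = 1, geom = 1; λ = -2: alg = 3, geom = 2

Step 1 — factor the characteristic polynomial to read off the algebraic multiplicities:
  χ_A(x) = (x + 2)^3*(x + 3)

Step 2 — compute geometric multiplicities via the rank-nullity identity g(λ) = n − rank(A − λI):
  rank(A − (-3)·I) = 3, so dim ker(A − (-3)·I) = n − 3 = 1
  rank(A − (-2)·I) = 2, so dim ker(A − (-2)·I) = n − 2 = 2

Summary:
  λ = -3: algebraic multiplicity = 1, geometric multiplicity = 1
  λ = -2: algebraic multiplicity = 3, geometric multiplicity = 2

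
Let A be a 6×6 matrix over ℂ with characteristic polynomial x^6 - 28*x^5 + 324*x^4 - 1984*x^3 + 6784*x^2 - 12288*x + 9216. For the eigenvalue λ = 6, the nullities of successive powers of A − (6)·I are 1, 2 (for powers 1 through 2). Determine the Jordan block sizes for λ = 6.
Block sizes for λ = 6: [2]

From the dimensions of kernels of powers, the number of Jordan blocks of size at least j is d_j − d_{j−1} where d_j = dim ker(N^j) (with d_0 = 0). Computing the differences gives [1, 1].
The number of blocks of size exactly k is (#blocks of size ≥ k) − (#blocks of size ≥ k + 1), so the partition is: 1 block(s) of size 2.
In nonincreasing order the block sizes are [2].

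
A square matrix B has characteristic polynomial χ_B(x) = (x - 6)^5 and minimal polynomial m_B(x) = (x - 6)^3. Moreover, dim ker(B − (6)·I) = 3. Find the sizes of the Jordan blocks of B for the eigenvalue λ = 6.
Block sizes for λ = 6: [3, 1, 1]

Step 1 — from the characteristic polynomial, algebraic multiplicity of λ = 6 is 5. From dim ker(B − (6)·I) = 3, there are exactly 3 Jordan blocks for λ = 6.
Step 2 — from the minimal polynomial, the factor (x − 6)^3 tells us the largest block for λ = 6 has size 3.
Step 3 — with total size 5, 3 blocks, and largest block 3, the block sizes (in nonincreasing order) are [3, 1, 1].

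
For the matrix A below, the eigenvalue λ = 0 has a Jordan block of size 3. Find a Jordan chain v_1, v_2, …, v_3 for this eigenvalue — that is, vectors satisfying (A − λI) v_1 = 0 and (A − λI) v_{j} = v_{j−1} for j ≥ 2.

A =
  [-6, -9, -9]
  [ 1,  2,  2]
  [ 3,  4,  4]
A Jordan chain for λ = 0 of length 3:
v_1 = (0, 2, -2)ᵀ
v_2 = (-6, 1, 3)ᵀ
v_3 = (1, 0, 0)ᵀ

Let N = A − (0)·I. We want v_3 with N^3 v_3 = 0 but N^2 v_3 ≠ 0; then v_{j-1} := N · v_j for j = 3, …, 2.

Pick v_3 = (1, 0, 0)ᵀ.
Then v_2 = N · v_3 = (-6, 1, 3)ᵀ.
Then v_1 = N · v_2 = (0, 2, -2)ᵀ.

Sanity check: (A − (0)·I) v_1 = (0, 0, 0)ᵀ = 0. ✓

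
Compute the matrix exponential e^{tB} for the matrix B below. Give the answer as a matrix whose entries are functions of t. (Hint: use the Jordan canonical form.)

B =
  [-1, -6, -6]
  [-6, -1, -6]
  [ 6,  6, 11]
e^{tB} =
  [exp(-t), -exp(5*t) + exp(-t), -exp(5*t) + exp(-t)]
  [-exp(5*t) + exp(-t), exp(-t), -exp(5*t) + exp(-t)]
  [exp(5*t) - exp(-t), exp(5*t) - exp(-t), 2*exp(5*t) - exp(-t)]

Strategy: write B = P · J · P⁻¹ where J is a Jordan canonical form, so e^{tB} = P · e^{tJ} · P⁻¹, and e^{tJ} can be computed block-by-block.

B has Jordan form
J =
  [-1, 0, 0]
  [ 0, 5, 0]
  [ 0, 0, 5]
(up to reordering of blocks).

Per-block formulas:
  For a 1×1 block at λ = -1: exp(t · [-1]) = [e^(-1t)].
  For a 1×1 block at λ = 5: exp(t · [5]) = [e^(5t)].

After assembling e^{tJ} and conjugating by P, we get:

e^{tB} =
  [exp(-t), -exp(5*t) + exp(-t), -exp(5*t) + exp(-t)]
  [-exp(5*t) + exp(-t), exp(-t), -exp(5*t) + exp(-t)]
  [exp(5*t) - exp(-t), exp(5*t) - exp(-t), 2*exp(5*t) - exp(-t)]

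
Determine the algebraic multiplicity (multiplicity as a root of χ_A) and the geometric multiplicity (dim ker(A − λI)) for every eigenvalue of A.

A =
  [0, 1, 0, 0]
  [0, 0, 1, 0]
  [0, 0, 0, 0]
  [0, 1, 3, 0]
λ = 0: alg = 4, geom = 2

Step 1 — factor the characteristic polynomial to read off the algebraic multiplicities:
  χ_A(x) = x^4

Step 2 — compute geometric multiplicities via the rank-nullity identity g(λ) = n − rank(A − λI):
  rank(A − (0)·I) = 2, so dim ker(A − (0)·I) = n − 2 = 2

Summary:
  λ = 0: algebraic multiplicity = 4, geometric multiplicity = 2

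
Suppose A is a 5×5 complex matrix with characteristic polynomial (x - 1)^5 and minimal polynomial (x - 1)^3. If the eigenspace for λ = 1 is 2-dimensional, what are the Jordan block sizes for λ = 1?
Block sizes for λ = 1: [3, 2]

Step 1 — from the characteristic polynomial, algebraic multiplicity of λ = 1 is 5. From dim ker(A − (1)·I) = 2, there are exactly 2 Jordan blocks for λ = 1.
Step 2 — from the minimal polynomial, the factor (x − 1)^3 tells us the largest block for λ = 1 has size 3.
Step 3 — with total size 5, 2 blocks, and largest block 3, the block sizes (in nonincreasing order) are [3, 2].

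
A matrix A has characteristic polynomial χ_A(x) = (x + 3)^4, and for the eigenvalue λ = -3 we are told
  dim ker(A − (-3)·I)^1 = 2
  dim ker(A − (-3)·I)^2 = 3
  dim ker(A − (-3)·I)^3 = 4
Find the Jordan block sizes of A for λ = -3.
Block sizes for λ = -3: [3, 1]

From the dimensions of kernels of powers, the number of Jordan blocks of size at least j is d_j − d_{j−1} where d_j = dim ker(N^j) (with d_0 = 0). Computing the differences gives [2, 1, 1].
The number of blocks of size exactly k is (#blocks of size ≥ k) − (#blocks of size ≥ k + 1), so the partition is: 1 block(s) of size 1, 1 block(s) of size 3.
In nonincreasing order the block sizes are [3, 1].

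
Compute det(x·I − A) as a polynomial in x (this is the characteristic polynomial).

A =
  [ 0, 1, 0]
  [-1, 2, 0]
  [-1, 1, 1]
x^3 - 3*x^2 + 3*x - 1

Expanding det(x·I − A) (e.g. by cofactor expansion or by noting that A is similar to its Jordan form J, which has the same characteristic polynomial as A) gives
  χ_A(x) = x^3 - 3*x^2 + 3*x - 1
which factors as (x - 1)^3. The eigenvalues (with algebraic multiplicities) are λ = 1 with multiplicity 3.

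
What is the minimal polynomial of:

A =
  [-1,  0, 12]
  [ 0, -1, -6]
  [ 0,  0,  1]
x^2 - 1

The characteristic polynomial is χ_A(x) = (x - 1)*(x + 1)^2, so the eigenvalues are known. The minimal polynomial is
  m_A(x) = Π_λ (x − λ)^{k_λ}
where k_λ is the size of the *largest* Jordan block for λ (equivalently, the smallest k with (A − λI)^k v = 0 for every generalised eigenvector v of λ).

  λ = -1: largest Jordan block has size 1, contributing (x + 1)
  λ = 1: largest Jordan block has size 1, contributing (x − 1)

So m_A(x) = (x - 1)*(x + 1) = x^2 - 1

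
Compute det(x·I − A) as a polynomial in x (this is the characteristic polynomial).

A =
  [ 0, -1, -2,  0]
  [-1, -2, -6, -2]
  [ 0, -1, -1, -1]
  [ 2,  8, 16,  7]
x^4 - 4*x^3 + 6*x^2 - 4*x + 1

Expanding det(x·I − A) (e.g. by cofactor expansion or by noting that A is similar to its Jordan form J, which has the same characteristic polynomial as A) gives
  χ_A(x) = x^4 - 4*x^3 + 6*x^2 - 4*x + 1
which factors as (x - 1)^4. The eigenvalues (with algebraic multiplicities) are λ = 1 with multiplicity 4.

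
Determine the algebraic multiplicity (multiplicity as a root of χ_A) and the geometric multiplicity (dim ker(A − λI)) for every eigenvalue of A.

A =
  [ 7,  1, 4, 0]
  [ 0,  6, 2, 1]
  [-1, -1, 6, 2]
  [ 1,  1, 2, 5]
λ = 6: alg = 4, geom = 2

Step 1 — factor the characteristic polynomial to read off the algebraic multiplicities:
  χ_A(x) = (x - 6)^4

Step 2 — compute geometric multiplicities via the rank-nullity identity g(λ) = n − rank(A − λI):
  rank(A − (6)·I) = 2, so dim ker(A − (6)·I) = n − 2 = 2

Summary:
  λ = 6: algebraic multiplicity = 4, geometric multiplicity = 2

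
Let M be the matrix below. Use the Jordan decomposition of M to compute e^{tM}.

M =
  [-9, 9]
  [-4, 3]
e^{tM} =
  [-6*t*exp(-3*t) + exp(-3*t), 9*t*exp(-3*t)]
  [-4*t*exp(-3*t), 6*t*exp(-3*t) + exp(-3*t)]

Strategy: write M = P · J · P⁻¹ where J is a Jordan canonical form, so e^{tM} = P · e^{tJ} · P⁻¹, and e^{tJ} can be computed block-by-block.

M has Jordan form
J =
  [-3,  1]
  [ 0, -3]
(up to reordering of blocks).

Per-block formulas:
  For a 2×2 Jordan block J_2(-3): exp(t · J_2(-3)) = e^(-3t)·(I + t·N), where N is the 2×2 nilpotent shift.

After assembling e^{tJ} and conjugating by P, we get:

e^{tM} =
  [-6*t*exp(-3*t) + exp(-3*t), 9*t*exp(-3*t)]
  [-4*t*exp(-3*t), 6*t*exp(-3*t) + exp(-3*t)]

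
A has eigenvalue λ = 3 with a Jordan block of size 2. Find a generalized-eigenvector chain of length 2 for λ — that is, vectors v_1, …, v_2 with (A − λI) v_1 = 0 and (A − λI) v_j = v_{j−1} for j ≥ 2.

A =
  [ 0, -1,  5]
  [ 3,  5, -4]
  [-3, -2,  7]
A Jordan chain for λ = 3 of length 2:
v_1 = (-2, 1, -1)ᵀ
v_2 = (1, -1, 0)ᵀ

Let N = A − (3)·I. We want v_2 with N^2 v_2 = 0 but N^1 v_2 ≠ 0; then v_{j-1} := N · v_j for j = 2, …, 2.

Pick v_2 = (1, -1, 0)ᵀ.
Then v_1 = N · v_2 = (-2, 1, -1)ᵀ.

Sanity check: (A − (3)·I) v_1 = (0, 0, 0)ᵀ = 0. ✓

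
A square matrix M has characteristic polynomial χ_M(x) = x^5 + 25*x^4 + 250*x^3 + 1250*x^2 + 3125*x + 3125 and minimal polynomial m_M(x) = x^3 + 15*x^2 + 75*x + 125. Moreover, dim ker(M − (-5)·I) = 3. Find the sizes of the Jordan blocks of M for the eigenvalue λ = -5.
Block sizes for λ = -5: [3, 1, 1]

Step 1 — from the characteristic polynomial, algebraic multiplicity of λ = -5 is 5. From dim ker(M − (-5)·I) = 3, there are exactly 3 Jordan blocks for λ = -5.
Step 2 — from the minimal polynomial, the factor (x + 5)^3 tells us the largest block for λ = -5 has size 3.
Step 3 — with total size 5, 3 blocks, and largest block 3, the block sizes (in nonincreasing order) are [3, 1, 1].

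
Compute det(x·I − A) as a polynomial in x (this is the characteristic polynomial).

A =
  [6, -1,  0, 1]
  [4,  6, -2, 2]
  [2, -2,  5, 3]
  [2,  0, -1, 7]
x^4 - 24*x^3 + 216*x^2 - 864*x + 1296

Expanding det(x·I − A) (e.g. by cofactor expansion or by noting that A is similar to its Jordan form J, which has the same characteristic polynomial as A) gives
  χ_A(x) = x^4 - 24*x^3 + 216*x^2 - 864*x + 1296
which factors as (x - 6)^4. The eigenvalues (with algebraic multiplicities) are λ = 6 with multiplicity 4.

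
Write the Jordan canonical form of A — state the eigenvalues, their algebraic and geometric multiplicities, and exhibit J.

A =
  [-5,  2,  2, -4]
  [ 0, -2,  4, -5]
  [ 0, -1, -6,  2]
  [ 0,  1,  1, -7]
J_3(-5) ⊕ J_1(-5)

The characteristic polynomial is
  det(x·I − A) = x^4 + 20*x^3 + 150*x^2 + 500*x + 625 = (x + 5)^4

Eigenvalues and multiplicities (the geometric multiplicity of λ is n − rank(A − λI), which equals the number of Jordan blocks for λ):
  λ = -5: algebraic multiplicity = 4, geometric multiplicity = 2

Determining the block sizes for each eigenvalue:
  λ = -5: with am = 4 and gm = 2, the partition is not yet determined (e.g. several partitions of 4 into 2 parts exist). Let N = A − (-5)·I. Computing rank(N^1) = 2, rank(N^2) = 1, rank(N^3) = 0; the number of blocks of size ≥ j is rank(N^{j−1}) − rank(N^j), giving [2, 1, 1]. So we have 1 block(s) of size 3, 1 block(s) of size 1 → block sizes [3, 1]

Assembling the blocks gives a Jordan form
J =
  [-5,  1,  0,  0]
  [ 0, -5,  1,  0]
  [ 0,  0, -5,  0]
  [ 0,  0,  0, -5]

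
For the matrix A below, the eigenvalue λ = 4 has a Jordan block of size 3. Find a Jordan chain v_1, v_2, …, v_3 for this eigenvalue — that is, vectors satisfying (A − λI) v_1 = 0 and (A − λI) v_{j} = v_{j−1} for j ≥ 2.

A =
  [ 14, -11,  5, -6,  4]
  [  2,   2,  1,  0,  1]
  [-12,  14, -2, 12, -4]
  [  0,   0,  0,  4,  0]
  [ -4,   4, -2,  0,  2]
A Jordan chain for λ = 4 of length 3:
v_1 = (2, 0, -4, 0, 0)ᵀ
v_2 = (10, 2, -12, 0, -4)ᵀ
v_3 = (1, 0, 0, 0, 0)ᵀ

Let N = A − (4)·I. We want v_3 with N^3 v_3 = 0 but N^2 v_3 ≠ 0; then v_{j-1} := N · v_j for j = 3, …, 2.

Pick v_3 = (1, 0, 0, 0, 0)ᵀ.
Then v_2 = N · v_3 = (10, 2, -12, 0, -4)ᵀ.
Then v_1 = N · v_2 = (2, 0, -4, 0, 0)ᵀ.

Sanity check: (A − (4)·I) v_1 = (0, 0, 0, 0, 0)ᵀ = 0. ✓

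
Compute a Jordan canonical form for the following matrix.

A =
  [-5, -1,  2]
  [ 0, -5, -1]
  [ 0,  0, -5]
J_3(-5)

The characteristic polynomial is
  det(x·I − A) = x^3 + 15*x^2 + 75*x + 125 = (x + 5)^3

Eigenvalues and multiplicities (the geometric multiplicity of λ is n − rank(A − λI), which equals the number of Jordan blocks for λ):
  λ = -5: algebraic multiplicity = 3, geometric multiplicity = 1

Determining the block sizes for each eigenvalue:
  λ = -5: one block (gm = 1), so the single block has size am = 3 → block sizes [3]

Assembling the blocks gives a Jordan form
J =
  [-5,  1,  0]
  [ 0, -5,  1]
  [ 0,  0, -5]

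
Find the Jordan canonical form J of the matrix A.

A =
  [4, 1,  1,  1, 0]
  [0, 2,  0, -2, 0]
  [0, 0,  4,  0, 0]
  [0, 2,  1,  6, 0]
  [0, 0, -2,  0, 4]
J_3(4) ⊕ J_1(4) ⊕ J_1(4)

The characteristic polynomial is
  det(x·I − A) = x^5 - 20*x^4 + 160*x^3 - 640*x^2 + 1280*x - 1024 = (x - 4)^5

Eigenvalues and multiplicities (the geometric multiplicity of λ is n − rank(A − λI), which equals the number of Jordan blocks for λ):
  λ = 4: algebraic multiplicity = 5, geometric multiplicity = 3

Determining the block sizes for each eigenvalue:
  λ = 4: with am = 5 and gm = 3, the partition is not yet determined (e.g. several partitions of 5 into 3 parts exist). Let N = A − (4)·I. Computing rank(N^1) = 2, rank(N^2) = 1, rank(N^3) = 0; the number of blocks of size ≥ j is rank(N^{j−1}) − rank(N^j), giving [3, 1, 1]. So we have 1 block(s) of size 3, 2 block(s) of size 1 → block sizes [3, 1, 1]

Assembling the blocks gives a Jordan form
J =
  [4, 1, 0, 0, 0]
  [0, 4, 1, 0, 0]
  [0, 0, 4, 0, 0]
  [0, 0, 0, 4, 0]
  [0, 0, 0, 0, 4]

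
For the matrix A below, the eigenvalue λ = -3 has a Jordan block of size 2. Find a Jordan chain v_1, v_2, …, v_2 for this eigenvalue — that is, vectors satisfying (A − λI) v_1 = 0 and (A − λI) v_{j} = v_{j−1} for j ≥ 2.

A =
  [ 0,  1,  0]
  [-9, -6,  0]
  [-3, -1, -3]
A Jordan chain for λ = -3 of length 2:
v_1 = (3, -9, -3)ᵀ
v_2 = (1, 0, 0)ᵀ

Let N = A − (-3)·I. We want v_2 with N^2 v_2 = 0 but N^1 v_2 ≠ 0; then v_{j-1} := N · v_j for j = 2, …, 2.

Pick v_2 = (1, 0, 0)ᵀ.
Then v_1 = N · v_2 = (3, -9, -3)ᵀ.

Sanity check: (A − (-3)·I) v_1 = (0, 0, 0)ᵀ = 0. ✓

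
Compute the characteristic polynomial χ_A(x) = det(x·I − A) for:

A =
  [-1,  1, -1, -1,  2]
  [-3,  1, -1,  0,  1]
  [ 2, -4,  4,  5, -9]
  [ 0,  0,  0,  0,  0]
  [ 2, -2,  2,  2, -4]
x^5

Expanding det(x·I − A) (e.g. by cofactor expansion or by noting that A is similar to its Jordan form J, which has the same characteristic polynomial as A) gives
  χ_A(x) = x^5
which factors as x^5. The eigenvalues (with algebraic multiplicities) are λ = 0 with multiplicity 5.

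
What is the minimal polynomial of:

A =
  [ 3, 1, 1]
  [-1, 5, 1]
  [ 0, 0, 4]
x^2 - 8*x + 16

The characteristic polynomial is χ_A(x) = (x - 4)^3, so the eigenvalues are known. The minimal polynomial is
  m_A(x) = Π_λ (x − λ)^{k_λ}
where k_λ is the size of the *largest* Jordan block for λ (equivalently, the smallest k with (A − λI)^k v = 0 for every generalised eigenvector v of λ).

  λ = 4: largest Jordan block has size 2, contributing (x − 4)^2

So m_A(x) = (x - 4)^2 = x^2 - 8*x + 16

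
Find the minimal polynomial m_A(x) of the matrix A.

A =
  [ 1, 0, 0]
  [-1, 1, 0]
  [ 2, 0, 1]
x^2 - 2*x + 1

The characteristic polynomial is χ_A(x) = (x - 1)^3, so the eigenvalues are known. The minimal polynomial is
  m_A(x) = Π_λ (x − λ)^{k_λ}
where k_λ is the size of the *largest* Jordan block for λ (equivalently, the smallest k with (A − λI)^k v = 0 for every generalised eigenvector v of λ).

  λ = 1: largest Jordan block has size 2, contributing (x − 1)^2

So m_A(x) = (x - 1)^2 = x^2 - 2*x + 1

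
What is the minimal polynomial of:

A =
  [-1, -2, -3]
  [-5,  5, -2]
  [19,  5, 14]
x^3 - 18*x^2 + 108*x - 216

The characteristic polynomial is χ_A(x) = (x - 6)^3, so the eigenvalues are known. The minimal polynomial is
  m_A(x) = Π_λ (x − λ)^{k_λ}
where k_λ is the size of the *largest* Jordan block for λ (equivalently, the smallest k with (A − λI)^k v = 0 for every generalised eigenvector v of λ).

  λ = 6: largest Jordan block has size 3, contributing (x − 6)^3

So m_A(x) = (x - 6)^3 = x^3 - 18*x^2 + 108*x - 216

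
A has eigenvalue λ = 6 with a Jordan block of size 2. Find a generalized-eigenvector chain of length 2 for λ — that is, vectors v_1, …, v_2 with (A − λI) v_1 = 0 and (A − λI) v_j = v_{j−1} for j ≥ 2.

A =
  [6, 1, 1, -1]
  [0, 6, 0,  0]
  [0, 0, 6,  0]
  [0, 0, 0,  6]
A Jordan chain for λ = 6 of length 2:
v_1 = (1, 0, 0, 0)ᵀ
v_2 = (0, 1, 0, 0)ᵀ

Let N = A − (6)·I. We want v_2 with N^2 v_2 = 0 but N^1 v_2 ≠ 0; then v_{j-1} := N · v_j for j = 2, …, 2.

Pick v_2 = (0, 1, 0, 0)ᵀ.
Then v_1 = N · v_2 = (1, 0, 0, 0)ᵀ.

Sanity check: (A − (6)·I) v_1 = (0, 0, 0, 0)ᵀ = 0. ✓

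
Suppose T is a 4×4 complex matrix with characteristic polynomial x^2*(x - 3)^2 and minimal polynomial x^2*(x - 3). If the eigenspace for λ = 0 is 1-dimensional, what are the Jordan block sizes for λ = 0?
Block sizes for λ = 0: [2]

Step 1 — from the characteristic polynomial, algebraic multiplicity of λ = 0 is 2. From dim ker(T − (0)·I) = 1, there are exactly 1 Jordan blocks for λ = 0.
Step 2 — from the minimal polynomial, the factor (x − 0)^2 tells us the largest block for λ = 0 has size 2.
Step 3 — with total size 2, 1 blocks, and largest block 2, the block sizes (in nonincreasing order) are [2].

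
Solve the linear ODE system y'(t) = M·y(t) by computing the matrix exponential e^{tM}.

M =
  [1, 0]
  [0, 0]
e^{tM} =
  [exp(t), 0]
  [0, 1]

Strategy: write M = P · J · P⁻¹ where J is a Jordan canonical form, so e^{tM} = P · e^{tJ} · P⁻¹, and e^{tJ} can be computed block-by-block.

M has Jordan form
J =
  [0, 0]
  [0, 1]
(up to reordering of blocks).

Per-block formulas:
  For a 1×1 block at λ = 1: exp(t · [1]) = [e^(1t)].
  For a 1×1 block at λ = 0: exp(t · [0]) = [e^(0t)].

After assembling e^{tJ} and conjugating by P, we get:

e^{tM} =
  [exp(t), 0]
  [0, 1]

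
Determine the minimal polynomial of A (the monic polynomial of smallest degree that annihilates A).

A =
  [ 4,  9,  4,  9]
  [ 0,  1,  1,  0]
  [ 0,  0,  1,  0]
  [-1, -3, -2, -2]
x^3 - 3*x^2 + 3*x - 1

The characteristic polynomial is χ_A(x) = (x - 1)^4, so the eigenvalues are known. The minimal polynomial is
  m_A(x) = Π_λ (x − λ)^{k_λ}
where k_λ is the size of the *largest* Jordan block for λ (equivalently, the smallest k with (A − λI)^k v = 0 for every generalised eigenvector v of λ).

  λ = 1: largest Jordan block has size 3, contributing (x − 1)^3

So m_A(x) = (x - 1)^3 = x^3 - 3*x^2 + 3*x - 1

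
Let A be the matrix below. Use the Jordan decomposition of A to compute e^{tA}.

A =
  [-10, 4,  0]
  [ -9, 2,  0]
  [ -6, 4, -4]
e^{tA} =
  [-6*t*exp(-4*t) + exp(-4*t), 4*t*exp(-4*t), 0]
  [-9*t*exp(-4*t), 6*t*exp(-4*t) + exp(-4*t), 0]
  [-6*t*exp(-4*t), 4*t*exp(-4*t), exp(-4*t)]

Strategy: write A = P · J · P⁻¹ where J is a Jordan canonical form, so e^{tA} = P · e^{tJ} · P⁻¹, and e^{tJ} can be computed block-by-block.

A has Jordan form
J =
  [-4,  1,  0]
  [ 0, -4,  0]
  [ 0,  0, -4]
(up to reordering of blocks).

Per-block formulas:
  For a 2×2 Jordan block J_2(-4): exp(t · J_2(-4)) = e^(-4t)·(I + t·N), where N is the 2×2 nilpotent shift.
  For a 1×1 block at λ = -4: exp(t · [-4]) = [e^(-4t)].

After assembling e^{tJ} and conjugating by P, we get:

e^{tA} =
  [-6*t*exp(-4*t) + exp(-4*t), 4*t*exp(-4*t), 0]
  [-9*t*exp(-4*t), 6*t*exp(-4*t) + exp(-4*t), 0]
  [-6*t*exp(-4*t), 4*t*exp(-4*t), exp(-4*t)]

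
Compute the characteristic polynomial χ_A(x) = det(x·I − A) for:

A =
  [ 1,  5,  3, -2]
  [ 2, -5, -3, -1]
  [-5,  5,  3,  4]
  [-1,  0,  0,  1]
x^4

Expanding det(x·I − A) (e.g. by cofactor expansion or by noting that A is similar to its Jordan form J, which has the same characteristic polynomial as A) gives
  χ_A(x) = x^4
which factors as x^4. The eigenvalues (with algebraic multiplicities) are λ = 0 with multiplicity 4.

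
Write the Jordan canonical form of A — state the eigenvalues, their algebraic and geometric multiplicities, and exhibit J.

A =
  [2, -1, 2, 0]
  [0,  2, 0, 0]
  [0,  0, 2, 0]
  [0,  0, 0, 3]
J_2(2) ⊕ J_1(2) ⊕ J_1(3)

The characteristic polynomial is
  det(x·I − A) = x^4 - 9*x^3 + 30*x^2 - 44*x + 24 = (x - 3)*(x - 2)^3

Eigenvalues and multiplicities (the geometric multiplicity of λ is n − rank(A − λI), which equals the number of Jordan blocks for λ):
  λ = 2: algebraic multiplicity = 3, geometric multiplicity = 2
  λ = 3: algebraic multiplicity = 1, geometric multiplicity = 1

Determining the block sizes for each eigenvalue:
  λ = 2: 2 blocks summing to 3 forces exactly one block of size 2 and the rest size 1 → block sizes [2, 1]
  λ = 3: one block (gm = 1), so the single block has size am = 1 → block sizes [1]

Assembling the blocks gives a Jordan form
J =
  [2, 1, 0, 0]
  [0, 2, 0, 0]
  [0, 0, 2, 0]
  [0, 0, 0, 3]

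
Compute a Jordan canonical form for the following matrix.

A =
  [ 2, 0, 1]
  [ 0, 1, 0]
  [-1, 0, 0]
J_2(1) ⊕ J_1(1)

The characteristic polynomial is
  det(x·I − A) = x^3 - 3*x^2 + 3*x - 1 = (x - 1)^3

Eigenvalues and multiplicities (the geometric multiplicity of λ is n − rank(A − λI), which equals the number of Jordan blocks for λ):
  λ = 1: algebraic multiplicity = 3, geometric multiplicity = 2

Determining the block sizes for each eigenvalue:
  λ = 1: 2 blocks summing to 3 forces exactly one block of size 2 and the rest size 1 → block sizes [2, 1]

Assembling the blocks gives a Jordan form
J =
  [1, 1, 0]
  [0, 1, 0]
  [0, 0, 1]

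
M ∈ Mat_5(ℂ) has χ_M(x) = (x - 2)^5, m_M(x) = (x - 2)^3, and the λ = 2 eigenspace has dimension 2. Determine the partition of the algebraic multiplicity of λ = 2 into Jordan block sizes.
Block sizes for λ = 2: [3, 2]

Step 1 — from the characteristic polynomial, algebraic multiplicity of λ = 2 is 5. From dim ker(M − (2)·I) = 2, there are exactly 2 Jordan blocks for λ = 2.
Step 2 — from the minimal polynomial, the factor (x − 2)^3 tells us the largest block for λ = 2 has size 3.
Step 3 — with total size 5, 2 blocks, and largest block 3, the block sizes (in nonincreasing order) are [3, 2].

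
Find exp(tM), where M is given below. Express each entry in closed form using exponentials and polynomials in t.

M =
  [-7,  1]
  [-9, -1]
e^{tM} =
  [-3*t*exp(-4*t) + exp(-4*t), t*exp(-4*t)]
  [-9*t*exp(-4*t), 3*t*exp(-4*t) + exp(-4*t)]

Strategy: write M = P · J · P⁻¹ where J is a Jordan canonical form, so e^{tM} = P · e^{tJ} · P⁻¹, and e^{tJ} can be computed block-by-block.

M has Jordan form
J =
  [-4,  1]
  [ 0, -4]
(up to reordering of blocks).

Per-block formulas:
  For a 2×2 Jordan block J_2(-4): exp(t · J_2(-4)) = e^(-4t)·(I + t·N), where N is the 2×2 nilpotent shift.

After assembling e^{tJ} and conjugating by P, we get:

e^{tM} =
  [-3*t*exp(-4*t) + exp(-4*t), t*exp(-4*t)]
  [-9*t*exp(-4*t), 3*t*exp(-4*t) + exp(-4*t)]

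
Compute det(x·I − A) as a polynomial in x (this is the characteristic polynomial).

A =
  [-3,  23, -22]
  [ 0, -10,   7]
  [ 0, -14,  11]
x^3 + 2*x^2 - 15*x - 36

Expanding det(x·I − A) (e.g. by cofactor expansion or by noting that A is similar to its Jordan form J, which has the same characteristic polynomial as A) gives
  χ_A(x) = x^3 + 2*x^2 - 15*x - 36
which factors as (x - 4)*(x + 3)^2. The eigenvalues (with algebraic multiplicities) are λ = -3 with multiplicity 2, λ = 4 with multiplicity 1.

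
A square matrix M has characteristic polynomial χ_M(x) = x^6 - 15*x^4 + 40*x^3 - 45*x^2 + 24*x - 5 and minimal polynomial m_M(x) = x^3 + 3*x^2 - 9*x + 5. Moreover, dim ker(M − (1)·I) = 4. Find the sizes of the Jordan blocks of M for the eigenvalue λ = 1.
Block sizes for λ = 1: [2, 1, 1, 1]

Step 1 — from the characteristic polynomial, algebraic multiplicity of λ = 1 is 5. From dim ker(M − (1)·I) = 4, there are exactly 4 Jordan blocks for λ = 1.
Step 2 — from the minimal polynomial, the factor (x − 1)^2 tells us the largest block for λ = 1 has size 2.
Step 3 — with total size 5, 4 blocks, and largest block 2, the block sizes (in nonincreasing order) are [2, 1, 1, 1].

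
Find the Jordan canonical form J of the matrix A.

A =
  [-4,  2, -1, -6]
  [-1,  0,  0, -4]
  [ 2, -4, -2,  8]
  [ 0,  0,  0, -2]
J_3(-2) ⊕ J_1(-2)

The characteristic polynomial is
  det(x·I − A) = x^4 + 8*x^3 + 24*x^2 + 32*x + 16 = (x + 2)^4

Eigenvalues and multiplicities (the geometric multiplicity of λ is n − rank(A − λI), which equals the number of Jordan blocks for λ):
  λ = -2: algebraic multiplicity = 4, geometric multiplicity = 2

Determining the block sizes for each eigenvalue:
  λ = -2: with am = 4 and gm = 2, the partition is not yet determined (e.g. several partitions of 4 into 2 parts exist). Let N = A − (-2)·I. Computing rank(N^1) = 2, rank(N^2) = 1, rank(N^3) = 0; the number of blocks of size ≥ j is rank(N^{j−1}) − rank(N^j), giving [2, 1, 1]. So we have 1 block(s) of size 3, 1 block(s) of size 1 → block sizes [3, 1]

Assembling the blocks gives a Jordan form
J =
  [-2,  1,  0,  0]
  [ 0, -2,  1,  0]
  [ 0,  0, -2,  0]
  [ 0,  0,  0, -2]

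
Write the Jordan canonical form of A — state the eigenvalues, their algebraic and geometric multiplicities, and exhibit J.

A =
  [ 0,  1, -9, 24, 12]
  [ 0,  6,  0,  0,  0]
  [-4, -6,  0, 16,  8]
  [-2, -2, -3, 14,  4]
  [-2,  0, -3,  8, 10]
J_2(6) ⊕ J_2(6) ⊕ J_1(6)

The characteristic polynomial is
  det(x·I − A) = x^5 - 30*x^4 + 360*x^3 - 2160*x^2 + 6480*x - 7776 = (x - 6)^5

Eigenvalues and multiplicities (the geometric multiplicity of λ is n − rank(A − λI), which equals the number of Jordan blocks for λ):
  λ = 6: algebraic multiplicity = 5, geometric multiplicity = 3

Determining the block sizes for each eigenvalue:
  λ = 6: with am = 5 and gm = 3, the partition is not yet determined (e.g. several partitions of 5 into 3 parts exist). Let N = A − (6)·I. Computing rank(N^1) = 2, rank(N^2) = 0; the number of blocks of size ≥ j is rank(N^{j−1}) − rank(N^j), giving [3, 2]. So we have 2 block(s) of size 2, 1 block(s) of size 1 → block sizes [2, 2, 1]

Assembling the blocks gives a Jordan form
J =
  [6, 1, 0, 0, 0]
  [0, 6, 0, 0, 0]
  [0, 0, 6, 1, 0]
  [0, 0, 0, 6, 0]
  [0, 0, 0, 0, 6]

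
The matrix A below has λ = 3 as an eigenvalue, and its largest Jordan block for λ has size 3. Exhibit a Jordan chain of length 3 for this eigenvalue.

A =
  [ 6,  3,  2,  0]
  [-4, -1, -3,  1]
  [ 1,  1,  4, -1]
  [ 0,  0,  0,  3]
A Jordan chain for λ = 3 of length 3:
v_1 = (-1, 1, 0, 0)ᵀ
v_2 = (3, -4, 1, 0)ᵀ
v_3 = (1, 0, 0, 0)ᵀ

Let N = A − (3)·I. We want v_3 with N^3 v_3 = 0 but N^2 v_3 ≠ 0; then v_{j-1} := N · v_j for j = 3, …, 2.

Pick v_3 = (1, 0, 0, 0)ᵀ.
Then v_2 = N · v_3 = (3, -4, 1, 0)ᵀ.
Then v_1 = N · v_2 = (-1, 1, 0, 0)ᵀ.

Sanity check: (A − (3)·I) v_1 = (0, 0, 0, 0)ᵀ = 0. ✓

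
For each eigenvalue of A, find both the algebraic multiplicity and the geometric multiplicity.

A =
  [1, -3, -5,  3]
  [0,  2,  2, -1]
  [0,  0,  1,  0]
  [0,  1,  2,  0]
λ = 1: alg = 4, geom = 2

Step 1 — factor the characteristic polynomial to read off the algebraic multiplicities:
  χ_A(x) = (x - 1)^4

Step 2 — compute geometric multiplicities via the rank-nullity identity g(λ) = n − rank(A − λI):
  rank(A − (1)·I) = 2, so dim ker(A − (1)·I) = n − 2 = 2

Summary:
  λ = 1: algebraic multiplicity = 4, geometric multiplicity = 2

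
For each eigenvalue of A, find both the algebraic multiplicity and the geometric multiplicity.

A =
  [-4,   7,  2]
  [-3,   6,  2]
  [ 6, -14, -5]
λ = -1: alg = 3, geom = 2

Step 1 — factor the characteristic polynomial to read off the algebraic multiplicities:
  χ_A(x) = (x + 1)^3

Step 2 — compute geometric multiplicities via the rank-nullity identity g(λ) = n − rank(A − λI):
  rank(A − (-1)·I) = 1, so dim ker(A − (-1)·I) = n − 1 = 2

Summary:
  λ = -1: algebraic multiplicity = 3, geometric multiplicity = 2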